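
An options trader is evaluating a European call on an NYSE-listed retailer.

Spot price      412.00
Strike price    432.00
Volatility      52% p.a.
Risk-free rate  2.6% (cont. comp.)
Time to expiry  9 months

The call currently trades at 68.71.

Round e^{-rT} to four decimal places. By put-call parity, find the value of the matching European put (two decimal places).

80.37

exp(−rT) = exp(−0.026·0.75) = 0.9807
Put-call parity: C − P = S − K·e^(−rT) = 412 − 432·0.9807 = 412 − 423.6624 = -11.6624
P = C − (C − P) = 68.71 − (-11.6624) = 80.3724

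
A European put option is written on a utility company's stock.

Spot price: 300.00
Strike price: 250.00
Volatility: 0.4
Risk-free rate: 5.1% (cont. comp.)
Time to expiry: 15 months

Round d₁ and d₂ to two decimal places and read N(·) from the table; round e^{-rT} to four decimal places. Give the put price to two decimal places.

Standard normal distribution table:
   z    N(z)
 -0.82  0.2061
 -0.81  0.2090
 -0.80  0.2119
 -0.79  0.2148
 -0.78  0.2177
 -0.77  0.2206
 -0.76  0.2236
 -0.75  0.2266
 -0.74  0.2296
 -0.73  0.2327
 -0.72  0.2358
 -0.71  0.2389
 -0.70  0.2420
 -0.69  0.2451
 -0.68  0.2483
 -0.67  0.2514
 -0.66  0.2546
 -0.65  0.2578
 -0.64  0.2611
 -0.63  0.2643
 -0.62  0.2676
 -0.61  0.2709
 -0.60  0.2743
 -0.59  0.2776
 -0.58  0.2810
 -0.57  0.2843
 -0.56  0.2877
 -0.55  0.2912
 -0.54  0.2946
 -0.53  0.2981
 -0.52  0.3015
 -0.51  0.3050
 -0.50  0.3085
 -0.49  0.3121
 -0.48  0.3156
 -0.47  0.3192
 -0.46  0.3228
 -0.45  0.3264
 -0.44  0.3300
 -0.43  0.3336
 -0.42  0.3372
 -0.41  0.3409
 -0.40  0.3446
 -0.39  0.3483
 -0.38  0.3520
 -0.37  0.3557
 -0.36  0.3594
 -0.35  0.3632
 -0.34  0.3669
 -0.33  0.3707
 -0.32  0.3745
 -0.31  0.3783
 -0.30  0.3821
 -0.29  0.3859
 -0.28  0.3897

20.77

T = 1.25;  σ√T = 0.4472
ln(S/K) + (r + σ²/2)T = ln(300/250) + (0.051 + 0.4²/2)·1.25 = 0.1823 + 0.1638 = 0.3461
d₁ = 0.3461 / 0.4472 = 0.7738 ⇒ 0.77
d₂ = d₁ − σ√T = 0.7738 − 0.4472 = 0.3266 ⇒ 0.33
exp(−rT) = exp(−0.051·1.25) = 0.9382
P = 250·0.9382·N(-0.33) − 300·N(-0.77) = 250·0.9382·0.3707 − 300·0.2206 = 86.9477 − 66.1800 = 20.7677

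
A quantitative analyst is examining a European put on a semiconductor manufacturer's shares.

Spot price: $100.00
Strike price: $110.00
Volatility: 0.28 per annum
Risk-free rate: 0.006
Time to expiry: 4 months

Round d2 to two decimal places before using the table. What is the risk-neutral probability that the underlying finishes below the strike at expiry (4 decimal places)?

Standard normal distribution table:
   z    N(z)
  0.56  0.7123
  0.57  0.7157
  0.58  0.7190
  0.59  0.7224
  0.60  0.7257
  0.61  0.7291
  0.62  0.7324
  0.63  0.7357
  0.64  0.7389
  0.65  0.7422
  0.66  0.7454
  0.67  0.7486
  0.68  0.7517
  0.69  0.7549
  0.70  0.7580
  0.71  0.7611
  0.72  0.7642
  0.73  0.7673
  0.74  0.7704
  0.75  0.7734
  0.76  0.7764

0.7454

T = 0.3333;  σ√T = 0.1617
d₁ = [ln(100/110) + (0.006 + ½·0.28²)·0.3333] / (σ√T) = (-0.0953 + 0.0151) / 0.1617 = -0.4964 which rounds to -0.50
d₂ = -0.4964 − 0.1617 = -0.6580 which rounds to -0.66
Pr(exercise) under Q = N(−d₂) = N(0.66) = 0.7454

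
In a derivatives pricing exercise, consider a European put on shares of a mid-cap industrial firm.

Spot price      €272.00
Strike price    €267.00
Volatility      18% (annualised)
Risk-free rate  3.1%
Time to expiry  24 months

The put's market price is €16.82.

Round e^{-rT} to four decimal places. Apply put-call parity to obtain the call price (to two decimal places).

e^(−rT) = e^(−0.031·2) = 0.9399
Put-call parity: C − P = S − K·e^(−rT) = 272 − 267·0.9399 = 272 − 250.9533 = 21.0467
C = P + (C − P) = 16.82 + (21.0467) = 37.8667

€37.87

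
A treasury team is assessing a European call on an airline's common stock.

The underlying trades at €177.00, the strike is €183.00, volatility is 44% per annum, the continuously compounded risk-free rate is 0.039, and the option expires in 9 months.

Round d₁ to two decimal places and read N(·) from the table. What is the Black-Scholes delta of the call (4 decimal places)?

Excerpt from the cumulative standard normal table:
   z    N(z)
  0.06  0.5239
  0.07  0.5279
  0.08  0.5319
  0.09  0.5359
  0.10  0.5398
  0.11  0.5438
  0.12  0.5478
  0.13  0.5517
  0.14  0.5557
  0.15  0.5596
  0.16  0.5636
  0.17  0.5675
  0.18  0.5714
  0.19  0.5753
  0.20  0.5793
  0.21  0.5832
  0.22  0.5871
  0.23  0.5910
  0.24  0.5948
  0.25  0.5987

0.5714

σ√T = 0.44·√0.75 = 0.3811
ln(S/K) + (r + σ²/2)T = ln(177/183) + (0.039 + 0.44²/2)·0.75 = -0.0333 + 0.1018 = 0.0685
d₁ = 0.0685 / 0.3811 = 0.1798 which rounds to 0.18
N(d₁) = N(0.18) = 0.5714
Δ_call = N(d₁) = 0.5714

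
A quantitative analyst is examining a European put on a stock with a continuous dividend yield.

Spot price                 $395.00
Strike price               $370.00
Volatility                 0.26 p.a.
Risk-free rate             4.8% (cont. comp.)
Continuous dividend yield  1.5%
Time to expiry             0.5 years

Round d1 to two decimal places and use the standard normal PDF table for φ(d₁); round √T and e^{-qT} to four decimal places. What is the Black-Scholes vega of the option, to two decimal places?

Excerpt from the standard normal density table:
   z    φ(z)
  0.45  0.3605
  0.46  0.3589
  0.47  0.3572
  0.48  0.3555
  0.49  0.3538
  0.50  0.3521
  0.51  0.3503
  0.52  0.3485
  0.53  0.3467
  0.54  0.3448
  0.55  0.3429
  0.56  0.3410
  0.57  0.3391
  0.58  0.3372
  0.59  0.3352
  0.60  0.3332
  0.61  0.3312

95.58

σ√T = 0.26·√0.5 = 0.1838
d₁ = [ln(395/370) + (0.048 − 0.015 + 0.26²/2)·0.5] / 0.1838 = [0.0654 + 0.0334] / 0.1838 = 0.5373 which rounds to 0.54
√T = √0.5 = 0.7071
φ(d₁) = φ(0.54) = 0.3448
e^(−qT) = e^(−0.015·0.5) = 0.9925
vega = S·e^(−qT)·φ(d₁)·√T = 395·0.9925·0.3448·0.7071 = 95.5819
(Call and put vega coincide under Black-Scholes.)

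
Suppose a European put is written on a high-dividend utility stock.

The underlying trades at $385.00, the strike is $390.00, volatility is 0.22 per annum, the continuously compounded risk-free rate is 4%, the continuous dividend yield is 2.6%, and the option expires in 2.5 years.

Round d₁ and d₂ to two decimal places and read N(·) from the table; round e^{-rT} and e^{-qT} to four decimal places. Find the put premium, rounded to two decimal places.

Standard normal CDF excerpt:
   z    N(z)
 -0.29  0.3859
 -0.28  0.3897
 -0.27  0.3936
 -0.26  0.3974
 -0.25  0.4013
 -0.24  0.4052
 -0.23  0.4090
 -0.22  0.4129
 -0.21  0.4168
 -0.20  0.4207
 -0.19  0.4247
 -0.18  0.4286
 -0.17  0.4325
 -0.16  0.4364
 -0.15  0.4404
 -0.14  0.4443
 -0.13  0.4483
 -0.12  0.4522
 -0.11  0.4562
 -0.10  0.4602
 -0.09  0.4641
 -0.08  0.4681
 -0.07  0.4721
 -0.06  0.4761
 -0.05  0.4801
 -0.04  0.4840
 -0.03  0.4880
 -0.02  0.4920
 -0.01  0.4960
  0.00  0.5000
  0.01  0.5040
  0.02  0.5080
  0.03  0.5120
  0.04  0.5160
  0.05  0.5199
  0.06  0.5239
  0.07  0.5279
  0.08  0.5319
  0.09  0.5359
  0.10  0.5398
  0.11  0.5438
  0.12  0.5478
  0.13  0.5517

$45.70

T = 2.5;  σ√T = 0.3479
d₁ = [ln(385/390) + (0.04 − 0.026 + 0.22²/2)·2.5] / 0.3479 = [-0.0129 + 0.0955] / 0.3479 = 0.2374 which rounds to 0.24
d₂ = d₁ − σ√T = 0.2374 − 0.3479 = -0.1104 which rounds to -0.11
exp(−qT) = exp(−0.026·2.5) = 0.9371;  exp(−rT) = exp(−0.04·2.5) = 0.9048
N(−d₂) = N(0.11) = 0.5438;  N(−d₁) = N(-0.24) = 0.4052
P = 390·0.9048·0.5438 − 385·0.9371·0.4052 = 191.8918 − 146.1895 = 45.7023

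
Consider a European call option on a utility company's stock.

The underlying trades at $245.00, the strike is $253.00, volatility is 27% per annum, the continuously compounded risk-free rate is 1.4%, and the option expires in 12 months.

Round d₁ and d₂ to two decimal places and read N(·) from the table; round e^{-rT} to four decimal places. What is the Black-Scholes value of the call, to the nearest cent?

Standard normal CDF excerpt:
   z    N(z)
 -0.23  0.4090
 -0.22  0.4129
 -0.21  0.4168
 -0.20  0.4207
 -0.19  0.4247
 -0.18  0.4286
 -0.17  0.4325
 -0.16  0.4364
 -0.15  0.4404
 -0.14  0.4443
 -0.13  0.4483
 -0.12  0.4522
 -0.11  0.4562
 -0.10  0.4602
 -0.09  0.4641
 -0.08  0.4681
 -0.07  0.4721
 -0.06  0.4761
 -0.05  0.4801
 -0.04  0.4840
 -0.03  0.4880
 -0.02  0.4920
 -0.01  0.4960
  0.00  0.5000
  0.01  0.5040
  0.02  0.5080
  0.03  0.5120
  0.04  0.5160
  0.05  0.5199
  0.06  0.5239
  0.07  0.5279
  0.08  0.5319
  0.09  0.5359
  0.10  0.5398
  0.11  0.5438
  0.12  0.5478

$24.38

σ√T = 0.27·√1 = 0.2700
d₁ = [ln(245/253) + (0.014 + 0.27²/2)·1] / 0.2700 = [-0.0321 + 0.0505] / 0.2700 = 0.0678 ⇒ 0.07
d₂ = d₁ − σ√T = 0.0678 − 0.2700 = -0.2022 ⇒ -0.20
e^(−rT) = e^(−0.014·1) = 0.9861
N(d₁) = N(0.07) = 0.5279;  N(d₂) = N(-0.20) = 0.4207
C = 245·0.5279 − 253·0.9861·0.4207 = 129.3355 − 104.9576 = 24.3779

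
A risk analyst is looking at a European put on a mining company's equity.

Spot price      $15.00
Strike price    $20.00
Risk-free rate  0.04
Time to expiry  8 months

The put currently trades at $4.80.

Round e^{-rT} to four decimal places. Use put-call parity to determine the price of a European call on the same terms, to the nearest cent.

e^(−rT) = e^(−0.04·0.6667) = 0.9737
Put-call parity: C − P = S − K·e^(−rT) = 15 − 20·0.9737 = 15 − 19.4740 = -4.4740
C = P + (C − P) = 4.80 + (-4.4740) = 0.3260

$0.33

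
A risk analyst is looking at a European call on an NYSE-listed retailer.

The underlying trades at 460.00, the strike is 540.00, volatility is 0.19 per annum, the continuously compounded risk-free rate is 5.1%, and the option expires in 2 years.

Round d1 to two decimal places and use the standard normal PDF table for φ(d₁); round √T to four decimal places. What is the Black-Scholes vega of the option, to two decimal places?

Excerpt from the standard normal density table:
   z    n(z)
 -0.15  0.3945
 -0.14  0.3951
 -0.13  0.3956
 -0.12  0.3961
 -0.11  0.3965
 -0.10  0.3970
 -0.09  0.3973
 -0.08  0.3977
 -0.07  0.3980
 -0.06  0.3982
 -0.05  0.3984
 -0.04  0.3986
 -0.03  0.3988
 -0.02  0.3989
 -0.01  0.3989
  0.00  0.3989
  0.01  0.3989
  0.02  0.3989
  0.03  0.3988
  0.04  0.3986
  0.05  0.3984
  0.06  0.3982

T = 2;  σ√T = 0.2687
d₁ = [ln(460/540) + (0.051 + 0.19²/2)·2] / 0.2687 = [-0.1603 + 0.1381] / 0.2687 = -0.0828 ≈ -0.08
√T = √2 = 1.4142
φ(d₁) = φ(-0.08) = 0.3977
vega = S·φ(d₁)·√T = 460·0.3977·1.4142 = 258.7166

258.72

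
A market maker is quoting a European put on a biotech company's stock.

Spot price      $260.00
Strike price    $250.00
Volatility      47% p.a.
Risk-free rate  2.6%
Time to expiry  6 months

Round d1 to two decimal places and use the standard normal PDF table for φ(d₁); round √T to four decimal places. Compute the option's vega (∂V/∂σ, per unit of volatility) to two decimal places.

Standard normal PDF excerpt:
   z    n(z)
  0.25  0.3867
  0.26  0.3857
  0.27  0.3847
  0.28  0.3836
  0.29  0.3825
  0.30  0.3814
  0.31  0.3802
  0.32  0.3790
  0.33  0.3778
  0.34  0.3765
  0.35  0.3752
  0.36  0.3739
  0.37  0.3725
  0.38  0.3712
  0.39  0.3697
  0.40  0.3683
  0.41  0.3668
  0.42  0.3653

T = 0.5;  σ√T = 0.3323
d₁ = [ln(260/250) + (0.026 + ½·0.47²)·0.5] / (σ√T) = (0.0392 + 0.0682) / 0.3323 = 0.3233 → 0.32
√T = √0.5 = 0.7071
φ(d₁) = φ(0.32) = 0.3790
vega = S·φ(d₁)·√T = 260·0.3790·0.7071 = 69.6776
(The call has the same vega.)

69.68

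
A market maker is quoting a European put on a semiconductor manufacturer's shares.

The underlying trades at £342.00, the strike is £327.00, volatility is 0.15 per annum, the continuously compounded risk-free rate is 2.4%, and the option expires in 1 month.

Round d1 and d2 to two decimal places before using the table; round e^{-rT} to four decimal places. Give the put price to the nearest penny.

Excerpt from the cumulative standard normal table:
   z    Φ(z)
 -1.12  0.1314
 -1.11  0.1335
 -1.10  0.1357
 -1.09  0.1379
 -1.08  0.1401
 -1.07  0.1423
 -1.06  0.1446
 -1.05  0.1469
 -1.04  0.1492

£0.78

σ√T = 0.15 × 0.2887 = 0.0433
d₁ = [ln(342/327) + (0.024 + ½·0.15²)·0.08333] / (σ√T) = (0.0449 + 0.0029) / 0.0433 = 1.1036 ≈ 1.10
d₂ = 1.1036 − 0.0433 = 1.0603 ≈ 1.06
e^(−rT) = e^(−0.024·0.08333) = 0.9980
P = 327·0.9980·N(-1.06) − 342·N(-1.10) = 327·0.9980·0.1446 − 342·0.1357 = 47.1896 − 46.4094 = 0.7802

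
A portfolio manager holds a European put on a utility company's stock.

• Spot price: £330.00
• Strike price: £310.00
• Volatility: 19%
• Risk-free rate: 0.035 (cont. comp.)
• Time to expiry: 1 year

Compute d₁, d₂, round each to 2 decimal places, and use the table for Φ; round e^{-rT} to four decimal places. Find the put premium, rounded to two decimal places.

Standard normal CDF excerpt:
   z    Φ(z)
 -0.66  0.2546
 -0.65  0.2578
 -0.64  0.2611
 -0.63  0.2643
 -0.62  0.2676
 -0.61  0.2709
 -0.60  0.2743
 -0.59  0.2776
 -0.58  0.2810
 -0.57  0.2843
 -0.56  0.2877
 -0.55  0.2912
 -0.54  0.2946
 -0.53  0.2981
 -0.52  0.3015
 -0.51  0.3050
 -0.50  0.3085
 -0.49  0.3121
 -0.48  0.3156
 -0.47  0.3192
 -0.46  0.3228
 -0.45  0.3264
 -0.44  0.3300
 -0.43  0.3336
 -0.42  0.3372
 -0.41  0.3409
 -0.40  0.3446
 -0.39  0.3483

£11.54

σ√T = 0.19·√1 = 0.1900
d₁ = [ln(330/310) + (0.035 + ½·0.19²)·1] / (σ√T) = (0.0625 + 0.0530) / 0.1900 = 0.6083 ≈ 0.61
d₂ = 0.6083 − 0.1900 = 0.4183 ≈ 0.42
e^(−rT) = e^(−0.035·1) = 0.9656
N(−d₂) = N(-0.42) = 0.3372;  N(−d₁) = N(-0.61) = 0.2709
P = 310·0.9656·0.3372 − 330·0.2709 = 100.9361 − 89.3970 = 11.5391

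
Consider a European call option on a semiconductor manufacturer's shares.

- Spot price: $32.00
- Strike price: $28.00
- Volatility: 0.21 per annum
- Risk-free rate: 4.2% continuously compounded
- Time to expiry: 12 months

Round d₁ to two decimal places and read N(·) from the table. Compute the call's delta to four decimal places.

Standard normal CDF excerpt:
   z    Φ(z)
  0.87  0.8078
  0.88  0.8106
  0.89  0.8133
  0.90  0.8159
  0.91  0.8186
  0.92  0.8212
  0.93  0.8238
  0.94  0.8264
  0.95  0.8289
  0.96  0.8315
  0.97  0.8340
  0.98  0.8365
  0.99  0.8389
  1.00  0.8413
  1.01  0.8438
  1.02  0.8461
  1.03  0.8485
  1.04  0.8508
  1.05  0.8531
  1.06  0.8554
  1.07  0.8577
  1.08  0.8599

T = 1;  σ√T = 0.2100
d₁ = [ln(32/28) + (0.042 + ½·0.21²)·1] / (σ√T) = (0.1335 + 0.0640) / 0.2100 = 0.9409 ≈ 0.94
N(d₁) = N(0.94) = 0.8264
Δ_call = N(d₁) = 0.8264

0.8264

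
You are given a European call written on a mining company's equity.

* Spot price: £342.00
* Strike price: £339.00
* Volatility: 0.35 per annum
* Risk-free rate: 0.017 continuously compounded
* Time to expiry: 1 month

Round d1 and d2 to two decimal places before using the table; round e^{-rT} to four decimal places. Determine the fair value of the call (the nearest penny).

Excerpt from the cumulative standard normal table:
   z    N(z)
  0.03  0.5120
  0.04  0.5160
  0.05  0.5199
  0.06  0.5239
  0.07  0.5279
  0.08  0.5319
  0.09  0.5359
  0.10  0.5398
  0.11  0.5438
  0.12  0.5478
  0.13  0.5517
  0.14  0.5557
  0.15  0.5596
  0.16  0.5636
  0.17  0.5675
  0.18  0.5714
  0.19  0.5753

£15.38

σ√T = 0.35 × 0.2887 = 0.1010
d₁ = [ln(342/339) + (0.017 + ½·0.35²)·0.08333] / (σ√T) = (0.0088 + 0.0065) / 0.1010 = 0.1517 ⇒ 0.15
d₂ = 0.1517 − 0.1010 = 0.0507 ⇒ 0.05
exp(−rT) = exp(−0.017·0.08333) = 0.9986
C = 342·N(0.15) − 339·0.9986·N(0.05) = 342·0.5596 − 339·0.9986·0.5199 = 191.3832 − 175.9994 = 15.3838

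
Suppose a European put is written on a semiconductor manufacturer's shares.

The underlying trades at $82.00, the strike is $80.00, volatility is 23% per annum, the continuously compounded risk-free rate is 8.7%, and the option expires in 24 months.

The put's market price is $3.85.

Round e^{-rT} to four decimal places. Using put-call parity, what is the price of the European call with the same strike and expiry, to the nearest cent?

e^(−rT) = e^(−0.087·2) = 0.8403
Put-call parity: C − P = S − K·e^(−rT) = 82 − 80·0.8403 = 82 − 67.2240 = 14.7760
C = P + (C − P) = 3.85 + (14.7760) = 18.6260

$18.63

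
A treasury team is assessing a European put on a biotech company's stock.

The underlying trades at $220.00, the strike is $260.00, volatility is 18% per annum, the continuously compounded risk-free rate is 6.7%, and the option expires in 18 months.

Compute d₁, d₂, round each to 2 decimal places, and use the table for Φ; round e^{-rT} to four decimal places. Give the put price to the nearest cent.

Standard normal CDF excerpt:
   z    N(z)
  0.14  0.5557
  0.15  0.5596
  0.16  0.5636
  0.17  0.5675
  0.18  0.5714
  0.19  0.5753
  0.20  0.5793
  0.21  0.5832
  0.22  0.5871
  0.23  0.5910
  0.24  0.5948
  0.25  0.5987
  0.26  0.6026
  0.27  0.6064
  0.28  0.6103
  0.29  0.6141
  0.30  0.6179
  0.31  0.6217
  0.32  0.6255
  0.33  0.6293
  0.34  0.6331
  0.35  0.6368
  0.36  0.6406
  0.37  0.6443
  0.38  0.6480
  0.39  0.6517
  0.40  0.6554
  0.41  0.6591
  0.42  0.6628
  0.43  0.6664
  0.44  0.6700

σ√T = 0.18 × 1.2247 = 0.2205
d₁ = [ln(220/260) + (0.067 + ½·0.18²)·1.5] / (σ√T) = (-0.1671 + 0.1248) / 0.2205 = -0.1917 ⇒ -0.19
d₂ = -0.1917 − 0.2205 = -0.4121 ⇒ -0.41
exp(−rT) = exp(−0.067·1.5) = 0.9044
N(−d₂) = N(0.41) = 0.6591;  N(−d₁) = N(0.19) = 0.5753
P = 260·0.9044·0.6591 − 220·0.5753 = 154.9834 − 126.5660 = 28.4174

$28.42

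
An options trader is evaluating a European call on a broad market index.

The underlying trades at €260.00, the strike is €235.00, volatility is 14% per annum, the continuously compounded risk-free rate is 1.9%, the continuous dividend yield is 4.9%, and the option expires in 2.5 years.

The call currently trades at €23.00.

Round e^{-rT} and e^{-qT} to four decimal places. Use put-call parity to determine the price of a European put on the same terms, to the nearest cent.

exp(−qT) = exp(−0.049·2.5) = 0.8847;  exp(−rT) = exp(−0.019·2.5) = 0.9536
Put-call parity: C − P = S·e^(−qT) − K·e^(−rT) = 260·0.8847 − 235·0.9536 = 230.0220 − 224.0960 = 5.9260
P = C − (C − P) = 23.00 − (5.9260) = 17.0740

€17.07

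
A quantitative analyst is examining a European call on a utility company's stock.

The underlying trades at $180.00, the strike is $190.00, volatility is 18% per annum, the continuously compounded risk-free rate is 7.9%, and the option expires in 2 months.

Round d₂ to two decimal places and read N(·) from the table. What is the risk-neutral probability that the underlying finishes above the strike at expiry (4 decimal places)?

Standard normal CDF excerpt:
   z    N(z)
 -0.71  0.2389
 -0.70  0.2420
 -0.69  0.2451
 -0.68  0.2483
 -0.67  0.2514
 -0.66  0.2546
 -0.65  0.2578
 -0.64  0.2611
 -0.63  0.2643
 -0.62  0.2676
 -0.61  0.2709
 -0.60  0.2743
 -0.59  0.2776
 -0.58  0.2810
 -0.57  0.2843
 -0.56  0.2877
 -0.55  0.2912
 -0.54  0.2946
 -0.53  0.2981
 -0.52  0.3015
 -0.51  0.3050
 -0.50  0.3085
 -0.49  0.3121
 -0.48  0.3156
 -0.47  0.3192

0.2776

T = 0.1667;  σ√T = 0.0735
d₁ = [ln(180/190) + (0.079 + ½·0.18²)·0.1667] / (σ√T) = (-0.0541 + 0.0159) / 0.0735 = -0.5198 ⇒ -0.52
d₂ = -0.5198 − 0.0735 = -0.5933 ⇒ -0.59
Pr(exercise) under Q = N(d₂) = 0.2776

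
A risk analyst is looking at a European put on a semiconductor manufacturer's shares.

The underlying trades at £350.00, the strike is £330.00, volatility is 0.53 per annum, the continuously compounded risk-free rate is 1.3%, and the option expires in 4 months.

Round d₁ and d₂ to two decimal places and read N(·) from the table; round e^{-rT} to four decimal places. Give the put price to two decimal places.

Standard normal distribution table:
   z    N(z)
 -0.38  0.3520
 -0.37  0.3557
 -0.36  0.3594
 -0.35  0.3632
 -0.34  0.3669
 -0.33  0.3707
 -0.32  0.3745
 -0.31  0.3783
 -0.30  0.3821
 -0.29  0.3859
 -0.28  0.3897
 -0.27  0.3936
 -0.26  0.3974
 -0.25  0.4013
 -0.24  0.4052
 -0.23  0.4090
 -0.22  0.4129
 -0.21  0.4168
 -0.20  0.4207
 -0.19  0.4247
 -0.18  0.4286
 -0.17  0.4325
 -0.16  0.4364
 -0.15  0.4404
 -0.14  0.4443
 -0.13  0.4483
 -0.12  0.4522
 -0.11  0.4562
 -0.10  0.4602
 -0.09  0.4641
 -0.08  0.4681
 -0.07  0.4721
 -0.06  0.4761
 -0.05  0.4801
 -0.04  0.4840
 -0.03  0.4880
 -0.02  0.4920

σ√T = 0.53 × 0.5774 = 0.3060
d₁ = [ln(350/330) + (0.013 + 0.53²/2)·0.3333] / 0.3060 = [0.0588 + 0.0512] / 0.3060 = 0.3595 ≈ 0.36
d₂ = d₁ − σ√T = 0.3595 − 0.3060 = 0.0535 ≈ 0.05
exp(−rT) = exp(−0.013·0.3333) = 0.9957
N(−d₂) = N(-0.05) = 0.4801;  N(−d₁) = N(-0.36) = 0.3594
P = 330·0.9957·0.4801 − 350·0.3594 = 157.7517 − 125.7900 = 31.9617

£31.96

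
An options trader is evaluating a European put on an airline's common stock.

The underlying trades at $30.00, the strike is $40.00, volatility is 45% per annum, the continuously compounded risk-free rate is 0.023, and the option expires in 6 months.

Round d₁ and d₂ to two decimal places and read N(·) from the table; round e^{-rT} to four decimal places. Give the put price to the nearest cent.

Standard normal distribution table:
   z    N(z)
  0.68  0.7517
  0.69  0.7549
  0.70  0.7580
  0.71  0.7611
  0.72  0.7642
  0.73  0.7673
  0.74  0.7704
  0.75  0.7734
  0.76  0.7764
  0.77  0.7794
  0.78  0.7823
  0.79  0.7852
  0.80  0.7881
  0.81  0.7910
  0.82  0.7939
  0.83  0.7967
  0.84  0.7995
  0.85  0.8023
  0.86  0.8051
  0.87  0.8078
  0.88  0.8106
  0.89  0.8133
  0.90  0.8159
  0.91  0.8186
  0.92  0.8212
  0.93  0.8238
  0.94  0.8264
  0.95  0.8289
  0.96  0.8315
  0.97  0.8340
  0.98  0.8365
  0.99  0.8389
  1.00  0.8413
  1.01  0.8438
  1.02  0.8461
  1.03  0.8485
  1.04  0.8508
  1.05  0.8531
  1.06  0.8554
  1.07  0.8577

$10.72

σ√T = 0.45·√0.5 = 0.3182
ln(S/K) + (r + σ²/2)T = ln(30/40) + (0.023 + 0.45²/2)·0.5 = -0.2877 + 0.0621 = -0.2256
d₁ = -0.2256 / 0.3182 = -0.7089 which rounds to -0.71
d₂ = d₁ − σ√T = -0.7089 − 0.3182 = -1.0271 which rounds to -1.03
exp(−rT) = exp(−0.023·0.5) = 0.9886
N(−d₂) = N(1.03) = 0.8485;  N(−d₁) = N(0.71) = 0.7611
P = 40·0.9886·0.8485 − 30·0.7611 = 33.5531 − 22.8330 = 10.7201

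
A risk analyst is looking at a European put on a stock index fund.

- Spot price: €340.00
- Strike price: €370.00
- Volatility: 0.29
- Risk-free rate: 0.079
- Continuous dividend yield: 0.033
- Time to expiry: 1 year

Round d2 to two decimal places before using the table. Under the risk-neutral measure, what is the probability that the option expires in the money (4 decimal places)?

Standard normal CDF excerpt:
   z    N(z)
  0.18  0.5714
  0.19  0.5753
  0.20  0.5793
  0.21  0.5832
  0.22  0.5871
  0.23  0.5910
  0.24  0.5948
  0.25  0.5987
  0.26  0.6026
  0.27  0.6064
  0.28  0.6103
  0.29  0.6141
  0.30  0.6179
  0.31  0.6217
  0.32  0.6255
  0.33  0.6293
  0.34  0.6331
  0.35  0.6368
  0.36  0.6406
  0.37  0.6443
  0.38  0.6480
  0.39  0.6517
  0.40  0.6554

σ√T = 0.29 × 1.0000 = 0.2900
d₁ = [ln(340/370) + (0.079 − 0.033 + ½·0.29²)·1] / (σ√T) = (-0.0846 + 0.0880) / 0.2900 = 0.0120 ≈ 0.01
d₂ = 0.0120 − 0.2900 = -0.2780 ≈ -0.28
Pr(exercise) under Q = N(−d₂) = N(0.28) = 0.6103

0.6103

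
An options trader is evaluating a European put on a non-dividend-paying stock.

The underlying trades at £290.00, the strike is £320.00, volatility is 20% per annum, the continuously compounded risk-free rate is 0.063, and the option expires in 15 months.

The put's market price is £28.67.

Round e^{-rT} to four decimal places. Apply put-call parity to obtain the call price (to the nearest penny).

£22.89

exp(−rT) = exp(−0.063·1.25) = 0.9243
Put-call parity: C − P = S − K·e^(−rT) = 290 − 320·0.9243 = 290 − 295.7760 = -5.7760
C = P + (C − P) = 28.67 + (-5.7760) = 22.8940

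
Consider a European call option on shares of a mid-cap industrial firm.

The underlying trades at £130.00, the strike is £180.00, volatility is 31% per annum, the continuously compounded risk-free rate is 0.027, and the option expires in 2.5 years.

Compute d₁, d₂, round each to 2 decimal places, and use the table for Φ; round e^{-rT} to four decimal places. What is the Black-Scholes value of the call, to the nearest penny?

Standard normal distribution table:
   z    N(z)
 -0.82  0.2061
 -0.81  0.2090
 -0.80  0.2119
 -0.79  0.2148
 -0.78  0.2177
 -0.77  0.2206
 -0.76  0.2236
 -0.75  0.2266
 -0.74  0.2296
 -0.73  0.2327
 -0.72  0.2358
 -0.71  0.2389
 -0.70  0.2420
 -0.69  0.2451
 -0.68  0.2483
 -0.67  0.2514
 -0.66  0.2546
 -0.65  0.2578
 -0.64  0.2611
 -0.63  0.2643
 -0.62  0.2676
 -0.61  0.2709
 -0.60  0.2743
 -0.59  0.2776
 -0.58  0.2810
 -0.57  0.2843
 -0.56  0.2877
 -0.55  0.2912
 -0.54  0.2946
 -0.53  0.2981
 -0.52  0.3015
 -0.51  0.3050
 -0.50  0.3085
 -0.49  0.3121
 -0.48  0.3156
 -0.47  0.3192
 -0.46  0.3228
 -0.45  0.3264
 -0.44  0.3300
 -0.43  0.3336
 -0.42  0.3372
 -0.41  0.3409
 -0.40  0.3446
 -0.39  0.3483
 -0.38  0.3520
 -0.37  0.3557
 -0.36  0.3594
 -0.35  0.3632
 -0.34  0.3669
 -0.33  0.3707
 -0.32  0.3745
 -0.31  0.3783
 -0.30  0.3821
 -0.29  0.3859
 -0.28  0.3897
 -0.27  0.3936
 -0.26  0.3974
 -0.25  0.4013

σ√T = 0.31 × 1.5811 = 0.4902
d₁ = [ln(130/180) + (0.027 + 0.31²/2)·2.5] / 0.4902 = [-0.3254 + 0.1876] / 0.4902 = -0.2811 which rounds to -0.28
d₂ = d₁ − σ√T = -0.2811 − 0.4902 = -0.7713 which rounds to -0.77
exp(−rT) = exp(−0.027·2.5) = 0.9347
N(d₁) = N(-0.28) = 0.3897;  N(d₂) = N(-0.77) = 0.2206
C = 130·0.3897 − 180·0.9347·0.2206 = 50.6610 − 37.1151 = 13.5459

£13.55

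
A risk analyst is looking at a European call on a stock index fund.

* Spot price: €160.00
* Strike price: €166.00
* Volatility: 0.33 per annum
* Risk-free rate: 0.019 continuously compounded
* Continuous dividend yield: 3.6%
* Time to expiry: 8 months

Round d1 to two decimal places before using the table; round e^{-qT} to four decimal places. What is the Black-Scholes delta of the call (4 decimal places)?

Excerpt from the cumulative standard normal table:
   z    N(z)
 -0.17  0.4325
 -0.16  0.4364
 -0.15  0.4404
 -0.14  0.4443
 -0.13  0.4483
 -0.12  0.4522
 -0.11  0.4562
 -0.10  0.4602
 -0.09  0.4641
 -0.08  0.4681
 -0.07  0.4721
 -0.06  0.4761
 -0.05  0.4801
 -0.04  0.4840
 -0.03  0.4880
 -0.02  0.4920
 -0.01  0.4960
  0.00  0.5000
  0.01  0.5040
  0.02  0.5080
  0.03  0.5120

σ√T = 0.33·√0.6667 = 0.2694
d₁ = [ln(160/166) + (0.019 − 0.036 + 0.33²/2)·0.6667] / 0.2694 = [-0.0368 + 0.0250] / 0.2694 = -0.0440 → -0.04
N(d₁) = N(-0.04) = 0.4840
Δ_call = exp(−qT)·N(d₁) = 0.9763·0.4840 = 0.4725

0.4725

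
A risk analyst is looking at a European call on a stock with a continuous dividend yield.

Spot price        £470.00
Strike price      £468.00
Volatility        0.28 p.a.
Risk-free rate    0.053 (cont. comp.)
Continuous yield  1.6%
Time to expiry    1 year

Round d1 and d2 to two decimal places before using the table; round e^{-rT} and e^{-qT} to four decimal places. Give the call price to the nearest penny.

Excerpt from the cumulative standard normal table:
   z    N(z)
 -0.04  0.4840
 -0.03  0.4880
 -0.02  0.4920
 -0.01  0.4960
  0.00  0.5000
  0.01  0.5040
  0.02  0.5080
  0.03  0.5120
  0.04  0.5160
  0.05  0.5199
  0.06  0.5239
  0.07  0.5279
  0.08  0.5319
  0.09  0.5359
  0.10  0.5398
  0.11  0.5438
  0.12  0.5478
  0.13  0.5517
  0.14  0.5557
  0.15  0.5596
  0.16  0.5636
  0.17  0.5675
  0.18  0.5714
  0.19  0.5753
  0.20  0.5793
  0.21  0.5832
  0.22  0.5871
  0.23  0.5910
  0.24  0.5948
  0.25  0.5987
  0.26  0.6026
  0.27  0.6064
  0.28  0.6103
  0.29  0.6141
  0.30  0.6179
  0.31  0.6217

£60.34

T = 1;  σ√T = 0.2800
d₁ = [ln(470/468) + (0.053 − 0.016 + ½·0.28²)·1] / (σ√T) = (0.0043 + 0.0762) / 0.2800 = 0.2874 ≈ 0.29
d₂ = 0.2874 − 0.2800 = 0.0074 ≈ 0.01
e^(−qT) = e^(−0.016·1) = 0.9841;  e^(−rT) = e^(−0.053·1) = 0.9484
N(d₁) = N(0.29) = 0.6141;  N(d₂) = N(0.01) = 0.5040
C = 470·0.9841·0.6141 − 468·0.9484·0.5040 = 284.0378 − 223.7010 = 60.3368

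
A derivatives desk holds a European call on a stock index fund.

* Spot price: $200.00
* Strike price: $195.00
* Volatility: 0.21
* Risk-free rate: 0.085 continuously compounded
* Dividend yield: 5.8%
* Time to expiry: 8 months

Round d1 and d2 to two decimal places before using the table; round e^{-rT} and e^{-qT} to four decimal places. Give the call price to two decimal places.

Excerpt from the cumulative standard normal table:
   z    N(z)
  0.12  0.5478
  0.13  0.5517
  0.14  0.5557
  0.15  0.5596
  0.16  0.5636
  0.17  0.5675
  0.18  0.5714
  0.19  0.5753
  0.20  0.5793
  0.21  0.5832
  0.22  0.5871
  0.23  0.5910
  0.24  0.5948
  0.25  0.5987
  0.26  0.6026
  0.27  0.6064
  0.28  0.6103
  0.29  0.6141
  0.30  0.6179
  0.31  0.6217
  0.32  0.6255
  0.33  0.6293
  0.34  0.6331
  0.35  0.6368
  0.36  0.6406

$17.26

T = 0.6667;  σ√T = 0.1715
d₁ = [ln(200/195) + (0.085 − 0.058 + 0.21²/2)·0.6667] / 0.1715 = [0.0253 + 0.0327] / 0.1715 = 0.3384 → 0.34
d₂ = d₁ − σ√T = 0.3384 − 0.1715 = 0.1669 → 0.17
exp(−qT) = exp(−0.058·0.6667) = 0.9621;  exp(−rT) = exp(−0.085·0.6667) = 0.9449
N(d₁) = N(0.34) = 0.6331;  N(d₂) = N(0.17) = 0.5675
C = 200·0.9621·0.6331 − 195·0.9449·0.5675 = 121.8211 − 104.5650 = 17.2561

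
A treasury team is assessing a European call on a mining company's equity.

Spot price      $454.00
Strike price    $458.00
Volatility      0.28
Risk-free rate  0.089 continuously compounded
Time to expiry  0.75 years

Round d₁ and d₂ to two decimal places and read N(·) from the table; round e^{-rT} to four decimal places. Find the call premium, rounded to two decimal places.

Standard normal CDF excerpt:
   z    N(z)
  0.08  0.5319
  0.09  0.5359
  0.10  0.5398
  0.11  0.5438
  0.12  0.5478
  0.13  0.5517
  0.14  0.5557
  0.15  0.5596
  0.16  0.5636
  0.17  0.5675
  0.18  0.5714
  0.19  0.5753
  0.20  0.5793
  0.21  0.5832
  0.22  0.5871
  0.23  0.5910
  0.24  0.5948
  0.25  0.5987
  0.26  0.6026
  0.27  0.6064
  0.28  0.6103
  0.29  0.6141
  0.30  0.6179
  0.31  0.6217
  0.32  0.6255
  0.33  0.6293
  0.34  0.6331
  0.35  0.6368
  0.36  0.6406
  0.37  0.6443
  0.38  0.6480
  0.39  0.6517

T = 0.75;  σ√T = 0.2425
d₁ = [ln(454/458) + (0.089 + 0.28²/2)·0.75] / 0.2425 = [-0.0088 + 0.0962] / 0.2425 = 0.3603 which rounds to 0.36
d₂ = d₁ − σ√T = 0.3603 − 0.2425 = 0.1179 which rounds to 0.12
exp(−rT) = exp(−0.089·0.75) = 0.9354
C = 454·N(0.36) − 458·0.9354·N(0.12) = 454·0.6406 − 458·0.9354·0.5478 = 290.8324 − 234.6848 = 56.1476

$56.15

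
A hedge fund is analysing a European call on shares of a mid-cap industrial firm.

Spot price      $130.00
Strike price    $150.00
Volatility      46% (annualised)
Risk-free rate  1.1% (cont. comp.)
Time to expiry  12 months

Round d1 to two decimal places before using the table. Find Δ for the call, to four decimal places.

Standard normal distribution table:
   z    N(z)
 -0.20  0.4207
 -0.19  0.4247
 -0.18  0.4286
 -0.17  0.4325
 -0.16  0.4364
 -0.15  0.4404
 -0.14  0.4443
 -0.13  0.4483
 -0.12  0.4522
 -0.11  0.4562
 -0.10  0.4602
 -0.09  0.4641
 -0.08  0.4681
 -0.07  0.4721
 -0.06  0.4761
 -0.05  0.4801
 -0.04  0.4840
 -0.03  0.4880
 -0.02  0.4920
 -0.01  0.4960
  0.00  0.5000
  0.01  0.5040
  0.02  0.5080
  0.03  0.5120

σ√T = 0.46 × 1.0000 = 0.4600
ln(S/K) + (r + σ²/2)T = ln(130/150) + (0.011 + 0.46²/2)·1 = -0.1431 + 0.1168 = -0.0263
d₁ = -0.0263 / 0.4600 = -0.0572 → -0.06
N(d₁) = N(-0.06) = 0.4761
Δ_call = N(d₁) = 0.4761

0.4761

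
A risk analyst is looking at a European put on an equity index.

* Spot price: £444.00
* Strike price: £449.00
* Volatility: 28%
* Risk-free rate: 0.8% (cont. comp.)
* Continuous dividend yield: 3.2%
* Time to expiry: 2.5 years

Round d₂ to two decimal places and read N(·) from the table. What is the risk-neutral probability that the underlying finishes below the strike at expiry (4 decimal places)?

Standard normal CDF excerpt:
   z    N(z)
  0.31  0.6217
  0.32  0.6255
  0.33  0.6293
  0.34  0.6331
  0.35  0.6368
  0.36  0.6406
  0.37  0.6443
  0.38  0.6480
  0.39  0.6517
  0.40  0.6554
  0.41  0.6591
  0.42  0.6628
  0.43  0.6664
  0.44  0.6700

σ√T = 0.28 × 1.5811 = 0.4427
d₁ = [ln(444/449) + (0.008 − 0.032 + 0.28²/2)·2.5] / 0.4427 = [-0.0112 + 0.0380] / 0.4427 = 0.0605 which rounds to 0.06
d₂ = d₁ − σ√T = 0.0605 − 0.4427 = -0.3822 which rounds to -0.38
Risk-neutral Pr[S_T < K] = N(−d₂) = N(0.38) = 0.6480

0.6480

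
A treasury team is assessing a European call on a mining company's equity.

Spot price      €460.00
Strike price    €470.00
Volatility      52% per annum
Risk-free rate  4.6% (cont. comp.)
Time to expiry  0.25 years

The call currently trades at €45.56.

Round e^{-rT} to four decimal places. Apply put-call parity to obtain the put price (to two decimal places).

e^(−rT) = e^(−0.046·0.25) = 0.9886
Put-call parity: C − P = S − K·e^(−rT) = 460 − 470·0.9886 = 460 − 464.6420 = -4.6420
P = C − (C − P) = 45.56 − (-4.6420) = 50.2020

€50.20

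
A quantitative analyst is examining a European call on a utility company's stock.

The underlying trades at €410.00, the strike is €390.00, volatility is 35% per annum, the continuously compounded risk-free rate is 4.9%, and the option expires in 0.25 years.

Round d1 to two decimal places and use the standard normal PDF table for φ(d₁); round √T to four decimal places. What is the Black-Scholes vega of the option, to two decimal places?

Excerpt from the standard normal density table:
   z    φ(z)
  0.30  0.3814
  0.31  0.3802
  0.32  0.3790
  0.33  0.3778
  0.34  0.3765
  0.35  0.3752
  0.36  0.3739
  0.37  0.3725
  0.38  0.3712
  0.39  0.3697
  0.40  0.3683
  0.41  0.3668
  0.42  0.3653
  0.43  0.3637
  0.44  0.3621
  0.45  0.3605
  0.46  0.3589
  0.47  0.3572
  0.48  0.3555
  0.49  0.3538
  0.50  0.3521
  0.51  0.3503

σ√T = 0.35·√0.25 = 0.1750
d₁ = [ln(410/390) + (0.049 + 0.35²/2)·0.25] / 0.1750 = [0.0500 + 0.0276] / 0.1750 = 0.4433 ≈ 0.44
√T = √0.25 = 0.5000
φ(d₁) = φ(0.44) = 0.3621
vega = S·φ(d₁)·√T = 410·0.3621·0.5000 = 74.2305
(Call and put vega coincide under Black-Scholes.)

74.23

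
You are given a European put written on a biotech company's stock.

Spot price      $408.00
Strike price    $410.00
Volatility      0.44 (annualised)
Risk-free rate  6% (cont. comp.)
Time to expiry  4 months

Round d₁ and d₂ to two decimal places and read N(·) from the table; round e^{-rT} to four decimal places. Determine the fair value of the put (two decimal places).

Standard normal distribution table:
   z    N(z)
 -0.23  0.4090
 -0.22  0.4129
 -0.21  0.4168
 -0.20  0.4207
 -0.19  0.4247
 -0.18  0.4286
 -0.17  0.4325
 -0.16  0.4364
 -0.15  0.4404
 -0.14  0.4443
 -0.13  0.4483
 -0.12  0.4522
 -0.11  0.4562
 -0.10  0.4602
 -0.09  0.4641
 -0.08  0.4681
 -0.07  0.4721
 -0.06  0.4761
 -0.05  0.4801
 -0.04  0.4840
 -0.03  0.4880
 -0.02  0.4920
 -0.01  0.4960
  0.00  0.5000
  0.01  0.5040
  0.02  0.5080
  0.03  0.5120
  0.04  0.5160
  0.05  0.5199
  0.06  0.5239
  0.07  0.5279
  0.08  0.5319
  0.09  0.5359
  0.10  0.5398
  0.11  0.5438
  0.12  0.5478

$38.88

σ√T = 0.44·√0.3333 = 0.2540
d₁ = [ln(408/410) + (0.06 + 0.44²/2)·0.3333] / 0.2540 = [-0.0049 + 0.0523] / 0.2540 = 0.1865 which rounds to 0.19
d₂ = d₁ − σ√T = 0.1865 − 0.2540 = -0.0675 which rounds to -0.07
e^(−rT) = e^(−0.06·0.3333) = 0.9802
N(−d₂) = N(0.07) = 0.5279;  N(−d₁) = N(-0.19) = 0.4247
P = 410·0.9802·0.5279 − 408·0.4247 = 212.1535 − 173.2776 = 38.8759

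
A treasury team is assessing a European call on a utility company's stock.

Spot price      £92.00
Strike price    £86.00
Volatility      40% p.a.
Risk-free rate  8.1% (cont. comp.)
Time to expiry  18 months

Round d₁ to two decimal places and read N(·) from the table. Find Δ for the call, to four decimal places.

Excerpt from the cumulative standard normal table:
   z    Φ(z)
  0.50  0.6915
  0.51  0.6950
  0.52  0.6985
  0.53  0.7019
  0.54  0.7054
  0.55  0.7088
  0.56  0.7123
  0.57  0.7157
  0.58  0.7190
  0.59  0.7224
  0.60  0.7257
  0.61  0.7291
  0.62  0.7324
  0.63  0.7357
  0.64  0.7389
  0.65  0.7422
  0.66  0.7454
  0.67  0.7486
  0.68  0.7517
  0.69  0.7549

T = 1.5;  σ√T = 0.4899
ln(S/K) + (r + σ²/2)T = ln(92/86) + (0.081 + 0.4²/2)·1.5 = 0.0674 + 0.2415 = 0.3089
d₁ = 0.3089 / 0.4899 = 0.6306 → 0.63
N(d₁) = N(0.63) = 0.7357
Δ_call = N(d₁) = 0.7357

0.7357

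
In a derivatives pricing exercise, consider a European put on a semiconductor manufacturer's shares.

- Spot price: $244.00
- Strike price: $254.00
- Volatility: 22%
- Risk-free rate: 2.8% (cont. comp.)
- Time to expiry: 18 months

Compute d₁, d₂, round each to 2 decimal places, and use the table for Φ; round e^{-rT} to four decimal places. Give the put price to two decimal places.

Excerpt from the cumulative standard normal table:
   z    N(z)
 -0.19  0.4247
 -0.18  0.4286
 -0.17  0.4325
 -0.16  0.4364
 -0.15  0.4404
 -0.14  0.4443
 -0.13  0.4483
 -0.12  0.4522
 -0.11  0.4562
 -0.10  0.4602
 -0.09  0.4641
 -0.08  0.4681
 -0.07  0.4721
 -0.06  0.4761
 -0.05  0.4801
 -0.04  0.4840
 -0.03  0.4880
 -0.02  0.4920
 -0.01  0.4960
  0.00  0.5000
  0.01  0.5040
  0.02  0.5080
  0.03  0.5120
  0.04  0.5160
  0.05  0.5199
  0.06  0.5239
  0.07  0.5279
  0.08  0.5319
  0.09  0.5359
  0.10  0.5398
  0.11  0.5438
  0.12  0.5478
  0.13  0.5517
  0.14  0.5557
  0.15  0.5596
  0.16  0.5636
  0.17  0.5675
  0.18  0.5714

$25.96

σ√T = 0.22 × 1.2247 = 0.2694
ln(S/K) + (r + σ²/2)T = ln(244/254) + (0.028 + 0.22²/2)·1.5 = -0.0402 + 0.0783 = 0.0381
d₁ = 0.0381 / 0.2694 = 0.1415 ⇒ 0.14
d₂ = d₁ − σ√T = 0.1415 − 0.2694 = -0.1279 ⇒ -0.13
e^(−rT) = e^(−0.028·1.5) = 0.9589
P = 254·0.9589·N(0.13) − 244·N(-0.14) = 254·0.9589·0.5517 − 244·0.4443 = 134.3724 − 108.4092 = 25.9632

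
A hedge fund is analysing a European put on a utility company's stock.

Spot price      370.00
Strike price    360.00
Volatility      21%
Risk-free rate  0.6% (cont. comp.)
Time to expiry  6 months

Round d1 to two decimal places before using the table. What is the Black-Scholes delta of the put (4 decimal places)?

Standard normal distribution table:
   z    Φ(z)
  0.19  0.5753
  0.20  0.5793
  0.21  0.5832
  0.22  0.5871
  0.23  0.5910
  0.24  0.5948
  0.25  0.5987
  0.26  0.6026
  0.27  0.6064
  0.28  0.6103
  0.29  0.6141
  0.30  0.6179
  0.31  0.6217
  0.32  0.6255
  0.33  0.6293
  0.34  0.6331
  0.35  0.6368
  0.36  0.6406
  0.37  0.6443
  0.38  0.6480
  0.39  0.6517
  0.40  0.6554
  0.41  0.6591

T = 0.5;  σ√T = 0.1485
ln(S/K) + (r + σ²/2)T = ln(370/360) + (0.006 + 0.21²/2)·0.5 = 0.0274 + 0.0140 = 0.0414
d₁ = 0.0414 / 0.1485 = 0.2790 ≈ 0.28
N(d₁) = N(0.28) = 0.6103
Δ_put = N(d₁) − 1 = 0.6103 − 1 = -0.3897

-0.3897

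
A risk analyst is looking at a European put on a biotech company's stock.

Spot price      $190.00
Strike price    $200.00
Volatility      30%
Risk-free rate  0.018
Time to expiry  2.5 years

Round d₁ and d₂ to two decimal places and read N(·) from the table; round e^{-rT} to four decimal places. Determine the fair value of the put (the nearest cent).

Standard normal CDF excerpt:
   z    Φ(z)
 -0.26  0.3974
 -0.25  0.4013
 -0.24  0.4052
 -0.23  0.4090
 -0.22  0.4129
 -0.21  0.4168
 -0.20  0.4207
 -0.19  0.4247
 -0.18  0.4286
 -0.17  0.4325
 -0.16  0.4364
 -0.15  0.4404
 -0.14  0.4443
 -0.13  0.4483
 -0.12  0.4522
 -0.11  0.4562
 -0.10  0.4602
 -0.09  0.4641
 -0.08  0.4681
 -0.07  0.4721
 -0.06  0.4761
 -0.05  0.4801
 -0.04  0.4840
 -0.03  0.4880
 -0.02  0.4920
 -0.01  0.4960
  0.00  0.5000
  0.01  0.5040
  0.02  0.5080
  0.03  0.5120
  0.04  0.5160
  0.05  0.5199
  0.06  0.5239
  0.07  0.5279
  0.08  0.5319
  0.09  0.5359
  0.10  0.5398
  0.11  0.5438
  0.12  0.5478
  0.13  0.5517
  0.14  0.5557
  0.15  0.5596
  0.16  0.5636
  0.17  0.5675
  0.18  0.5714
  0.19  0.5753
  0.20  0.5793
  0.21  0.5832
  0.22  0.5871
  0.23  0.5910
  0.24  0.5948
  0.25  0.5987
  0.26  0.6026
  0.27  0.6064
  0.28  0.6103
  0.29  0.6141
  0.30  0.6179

σ√T = 0.3 × 1.5811 = 0.4743
d₁ = [ln(190/200) + (0.018 + ½·0.3²)·2.5] / (σ√T) = (-0.0513 + 0.1575) / 0.4743 = 0.2239 → 0.22
d₂ = 0.2239 − 0.4743 = -0.2504 → -0.25
exp(−rT) = exp(−0.018·2.5) = 0.9560
N(−d₂) = N(0.25) = 0.5987;  N(−d₁) = N(-0.22) = 0.4129
P = 200·0.9560·0.5987 − 190·0.4129 = 114.4714 − 78.4510 = 36.0204

$36.02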